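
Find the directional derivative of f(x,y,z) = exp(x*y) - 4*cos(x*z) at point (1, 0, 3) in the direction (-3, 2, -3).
sqrt(22)*(1 - 24*sin(3))/11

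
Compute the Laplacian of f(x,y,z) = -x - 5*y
0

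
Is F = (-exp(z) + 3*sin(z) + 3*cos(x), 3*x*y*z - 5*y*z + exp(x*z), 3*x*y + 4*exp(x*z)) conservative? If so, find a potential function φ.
No, ∇×F = (-3*x*y - x*exp(x*z) + 3*x + 5*y, -3*y - 4*z*exp(x*z) - exp(z) + 3*cos(z), z*(3*y + exp(x*z))) ≠ 0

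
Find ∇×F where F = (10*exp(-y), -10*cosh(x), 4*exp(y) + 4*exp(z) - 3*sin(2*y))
(4*exp(y) - 6*cos(2*y), 0, -10*sinh(x) + 10*exp(-y))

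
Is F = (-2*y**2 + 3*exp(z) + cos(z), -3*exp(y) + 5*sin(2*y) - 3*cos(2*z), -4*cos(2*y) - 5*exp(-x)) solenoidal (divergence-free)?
No, ∇·F = -3*exp(y) + 10*cos(2*y)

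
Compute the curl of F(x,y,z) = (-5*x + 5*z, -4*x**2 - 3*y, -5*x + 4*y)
(4, 10, -8*x)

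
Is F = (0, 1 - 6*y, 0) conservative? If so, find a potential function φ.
Yes, F is conservative. φ = y*(1 - 3*y)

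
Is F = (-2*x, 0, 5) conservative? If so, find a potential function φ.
Yes, F is conservative. φ = -x**2 + 5*z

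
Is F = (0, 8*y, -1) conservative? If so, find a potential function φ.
Yes, F is conservative. φ = 4*y**2 - z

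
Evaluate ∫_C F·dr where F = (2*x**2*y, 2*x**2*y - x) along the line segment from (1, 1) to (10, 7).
5892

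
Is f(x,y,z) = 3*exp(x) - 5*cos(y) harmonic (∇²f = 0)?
No, ∇²f = 3*exp(x) + 5*cos(y)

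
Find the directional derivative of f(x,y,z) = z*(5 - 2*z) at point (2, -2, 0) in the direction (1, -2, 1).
5*sqrt(6)/6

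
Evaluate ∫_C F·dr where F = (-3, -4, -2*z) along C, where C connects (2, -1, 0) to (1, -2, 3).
-2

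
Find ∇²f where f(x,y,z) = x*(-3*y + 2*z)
0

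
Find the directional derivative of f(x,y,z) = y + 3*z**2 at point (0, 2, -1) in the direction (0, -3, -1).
3*sqrt(10)/10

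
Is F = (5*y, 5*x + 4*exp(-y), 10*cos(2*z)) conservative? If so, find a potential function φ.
Yes, F is conservative. φ = 5*x*y + 5*sin(2*z) - 4*exp(-y)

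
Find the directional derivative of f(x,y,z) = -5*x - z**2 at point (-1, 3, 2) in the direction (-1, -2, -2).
13/3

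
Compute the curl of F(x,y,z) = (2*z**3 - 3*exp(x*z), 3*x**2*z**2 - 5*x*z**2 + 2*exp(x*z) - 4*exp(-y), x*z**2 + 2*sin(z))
(2*x*(-3*x*z + 5*z - exp(x*z)), -3*x*exp(x*z) + 5*z**2, z*(6*x*z - 5*z + 2*exp(x*z)))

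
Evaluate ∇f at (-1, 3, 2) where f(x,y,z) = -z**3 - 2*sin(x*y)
(-6*cos(3), 2*cos(3), -12)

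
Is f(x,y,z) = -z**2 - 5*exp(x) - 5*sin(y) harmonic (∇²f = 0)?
No, ∇²f = -5*exp(x) + 5*sin(y) - 2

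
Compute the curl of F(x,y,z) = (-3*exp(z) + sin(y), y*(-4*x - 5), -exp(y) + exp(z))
(-exp(y), -3*exp(z), -4*y - cos(y))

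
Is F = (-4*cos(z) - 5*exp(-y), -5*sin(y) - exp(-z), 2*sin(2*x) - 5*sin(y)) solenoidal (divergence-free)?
No, ∇·F = -5*cos(y)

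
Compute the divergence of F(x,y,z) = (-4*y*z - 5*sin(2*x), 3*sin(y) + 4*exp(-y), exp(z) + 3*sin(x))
exp(z) - 10*cos(2*x) + 3*cos(y) - 4*exp(-y)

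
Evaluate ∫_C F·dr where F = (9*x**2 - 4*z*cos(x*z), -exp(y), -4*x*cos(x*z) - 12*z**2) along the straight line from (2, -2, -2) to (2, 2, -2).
-2*sinh(2)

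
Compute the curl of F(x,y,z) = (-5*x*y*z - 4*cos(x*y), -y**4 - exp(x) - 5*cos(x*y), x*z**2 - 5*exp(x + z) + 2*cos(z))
(0, -5*x*y - z**2 + 5*exp(x + z), 5*x*z - 4*x*sin(x*y) + 5*y*sin(x*y) - exp(x))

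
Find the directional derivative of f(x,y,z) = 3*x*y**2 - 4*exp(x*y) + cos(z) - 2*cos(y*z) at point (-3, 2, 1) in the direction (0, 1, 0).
-36 + 12*exp(-6) + 2*sin(2)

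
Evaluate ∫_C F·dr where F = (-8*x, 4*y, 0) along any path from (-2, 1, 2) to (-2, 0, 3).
-2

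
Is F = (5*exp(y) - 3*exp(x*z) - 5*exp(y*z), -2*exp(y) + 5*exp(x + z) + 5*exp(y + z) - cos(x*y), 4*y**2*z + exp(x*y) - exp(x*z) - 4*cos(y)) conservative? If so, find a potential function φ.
No, ∇×F = (x*exp(x*y) + 8*y*z - 5*exp(x + z) - 5*exp(y + z) + 4*sin(y), -3*x*exp(x*z) - y*exp(x*y) - 5*y*exp(y*z) + z*exp(x*z), y*sin(x*y) + 5*z*exp(y*z) - 5*exp(y) + 5*exp(x + z)) ≠ 0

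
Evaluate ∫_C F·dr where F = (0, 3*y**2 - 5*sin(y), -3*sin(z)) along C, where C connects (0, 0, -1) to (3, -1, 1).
-6 + 5*cos(1)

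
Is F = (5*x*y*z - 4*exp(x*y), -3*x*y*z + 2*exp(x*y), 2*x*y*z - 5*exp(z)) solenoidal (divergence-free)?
No, ∇·F = 2*x*y - 3*x*z + 2*x*exp(x*y) + 5*y*z - 4*y*exp(x*y) - 5*exp(z)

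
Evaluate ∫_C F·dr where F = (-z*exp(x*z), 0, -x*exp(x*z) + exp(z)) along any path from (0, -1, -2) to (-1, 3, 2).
-2*exp(-2) + 1 + exp(2)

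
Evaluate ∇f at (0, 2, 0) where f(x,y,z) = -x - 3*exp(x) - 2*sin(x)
(-6, 0, 0)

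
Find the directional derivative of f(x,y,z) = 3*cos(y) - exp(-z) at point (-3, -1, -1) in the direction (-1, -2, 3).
3*sqrt(14)*(E - 2*sin(1))/14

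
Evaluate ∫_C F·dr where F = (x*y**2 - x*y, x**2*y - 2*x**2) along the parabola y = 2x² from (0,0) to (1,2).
-1/2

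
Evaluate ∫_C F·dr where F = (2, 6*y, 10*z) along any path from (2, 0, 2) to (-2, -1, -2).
-5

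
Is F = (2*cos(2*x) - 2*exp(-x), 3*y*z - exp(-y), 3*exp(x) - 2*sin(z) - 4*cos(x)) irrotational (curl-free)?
No, ∇×F = (-3*y, -3*exp(x) - 4*sin(x), 0)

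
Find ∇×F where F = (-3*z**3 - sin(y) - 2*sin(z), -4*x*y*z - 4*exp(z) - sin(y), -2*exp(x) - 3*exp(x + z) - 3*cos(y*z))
(4*x*y + 3*z*sin(y*z) + 4*exp(z), -9*z**2 + 2*exp(x) + 3*exp(x + z) - 2*cos(z), -4*y*z + cos(y))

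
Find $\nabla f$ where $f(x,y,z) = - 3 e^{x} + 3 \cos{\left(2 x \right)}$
(-3*exp(x) - 6*sin(2*x), 0, 0)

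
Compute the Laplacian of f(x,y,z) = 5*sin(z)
-5*sin(z)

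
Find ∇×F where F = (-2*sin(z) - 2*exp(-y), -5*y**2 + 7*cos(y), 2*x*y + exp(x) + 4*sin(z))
(2*x, -2*y - exp(x) - 2*cos(z), -2*exp(-y))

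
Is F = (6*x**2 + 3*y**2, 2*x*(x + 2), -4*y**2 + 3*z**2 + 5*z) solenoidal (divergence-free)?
No, ∇·F = 12*x + 6*z + 5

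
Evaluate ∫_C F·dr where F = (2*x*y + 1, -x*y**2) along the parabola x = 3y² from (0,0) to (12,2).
1116/5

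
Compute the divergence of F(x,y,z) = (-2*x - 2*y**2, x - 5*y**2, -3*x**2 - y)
-10*y - 2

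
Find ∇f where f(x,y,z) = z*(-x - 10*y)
(-z, -10*z, -x - 10*y)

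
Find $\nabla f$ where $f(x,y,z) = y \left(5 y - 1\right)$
(0, 10*y - 1, 0)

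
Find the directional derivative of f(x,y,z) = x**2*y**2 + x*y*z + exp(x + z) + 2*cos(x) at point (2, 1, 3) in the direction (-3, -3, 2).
sqrt(22)*(-exp(5) - 59 + 6*sin(2))/22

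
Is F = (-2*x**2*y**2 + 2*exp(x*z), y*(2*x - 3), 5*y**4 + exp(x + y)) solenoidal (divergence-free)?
No, ∇·F = -4*x*y**2 + 2*x + 2*z*exp(x*z) - 3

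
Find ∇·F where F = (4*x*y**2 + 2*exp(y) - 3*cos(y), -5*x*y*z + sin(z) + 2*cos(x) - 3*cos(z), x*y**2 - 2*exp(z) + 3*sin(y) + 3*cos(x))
-5*x*z + 4*y**2 - 2*exp(z)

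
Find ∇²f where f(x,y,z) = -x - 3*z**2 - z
-6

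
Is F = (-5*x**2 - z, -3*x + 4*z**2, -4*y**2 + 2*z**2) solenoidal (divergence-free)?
No, ∇·F = -10*x + 4*z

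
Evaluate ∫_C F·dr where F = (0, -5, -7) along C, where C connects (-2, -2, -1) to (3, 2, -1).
-20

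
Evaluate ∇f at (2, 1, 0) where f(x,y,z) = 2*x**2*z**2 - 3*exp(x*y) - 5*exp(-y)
(-3*exp(2), (5 - 6*exp(3))*exp(-1), 0)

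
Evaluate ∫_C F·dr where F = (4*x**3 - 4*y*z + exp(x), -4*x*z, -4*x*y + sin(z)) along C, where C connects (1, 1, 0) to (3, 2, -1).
-E - cos(1) + exp(3) + 105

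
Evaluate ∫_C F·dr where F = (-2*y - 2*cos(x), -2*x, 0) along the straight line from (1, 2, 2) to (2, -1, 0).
-2*sin(2) + 2*sin(1) + 8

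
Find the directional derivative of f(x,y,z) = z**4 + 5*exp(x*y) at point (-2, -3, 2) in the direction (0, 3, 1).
sqrt(10)*(16 - 15*exp(6))/5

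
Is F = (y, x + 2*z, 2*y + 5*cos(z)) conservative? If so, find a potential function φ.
Yes, F is conservative. φ = x*y + 2*y*z + 5*sin(z)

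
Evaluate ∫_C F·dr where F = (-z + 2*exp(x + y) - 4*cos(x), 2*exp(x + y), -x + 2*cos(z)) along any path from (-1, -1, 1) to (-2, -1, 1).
-4*sin(1) - 2*exp(-2) + 2*exp(-3) + 1 + 4*sin(2)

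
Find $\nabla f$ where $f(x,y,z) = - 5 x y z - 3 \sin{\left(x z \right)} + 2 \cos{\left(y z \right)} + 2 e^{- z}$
(-z*(5*y + 3*cos(x*z)), -z*(5*x + 2*sin(y*z)), -5*x*y - 3*x*cos(x*z) - 2*y*sin(y*z) - 2*exp(-z))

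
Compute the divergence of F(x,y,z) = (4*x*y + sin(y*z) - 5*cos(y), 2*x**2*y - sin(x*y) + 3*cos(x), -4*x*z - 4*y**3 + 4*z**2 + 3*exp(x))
2*x**2 - x*cos(x*y) - 4*x + 4*y + 8*z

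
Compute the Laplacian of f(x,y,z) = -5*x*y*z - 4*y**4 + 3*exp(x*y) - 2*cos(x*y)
3*x**2*exp(x*y) + 2*x**2*cos(x*y) + y**2*(3*exp(x*y) + 2*cos(x*y)) - 48*y**2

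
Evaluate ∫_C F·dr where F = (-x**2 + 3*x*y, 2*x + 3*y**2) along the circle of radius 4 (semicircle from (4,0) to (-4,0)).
128/3 + 16*pi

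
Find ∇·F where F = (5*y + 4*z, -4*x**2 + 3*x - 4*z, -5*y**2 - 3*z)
-3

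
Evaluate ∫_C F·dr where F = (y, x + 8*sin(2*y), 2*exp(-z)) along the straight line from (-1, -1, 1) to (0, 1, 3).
-1 - 2*exp(-3) + 2*exp(-1)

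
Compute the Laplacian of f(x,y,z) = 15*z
0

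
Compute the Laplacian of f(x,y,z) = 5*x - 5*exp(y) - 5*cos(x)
-5*exp(y) + 5*cos(x)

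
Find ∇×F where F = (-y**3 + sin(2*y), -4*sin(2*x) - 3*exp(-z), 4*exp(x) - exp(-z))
(-3*exp(-z), -4*exp(x), 3*y**2 - 8*cos(2*x) - 2*cos(2*y))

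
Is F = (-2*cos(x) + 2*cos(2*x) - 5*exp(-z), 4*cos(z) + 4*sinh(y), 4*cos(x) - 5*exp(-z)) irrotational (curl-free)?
No, ∇×F = (4*sin(z), 4*sin(x) + 5*exp(-z), 0)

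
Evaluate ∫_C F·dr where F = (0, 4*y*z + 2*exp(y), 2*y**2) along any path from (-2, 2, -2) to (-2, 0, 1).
18 - 2*exp(2)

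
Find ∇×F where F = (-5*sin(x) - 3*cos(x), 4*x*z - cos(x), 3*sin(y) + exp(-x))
(-4*x + 3*cos(y), exp(-x), 4*z + sin(x))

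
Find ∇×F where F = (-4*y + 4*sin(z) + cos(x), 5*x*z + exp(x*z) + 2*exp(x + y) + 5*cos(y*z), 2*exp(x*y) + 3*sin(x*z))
(2*x*exp(x*y) - x*exp(x*z) - 5*x + 5*y*sin(y*z), -2*y*exp(x*y) - 3*z*cos(x*z) + 4*cos(z), z*exp(x*z) + 5*z + 2*exp(x + y) + 4)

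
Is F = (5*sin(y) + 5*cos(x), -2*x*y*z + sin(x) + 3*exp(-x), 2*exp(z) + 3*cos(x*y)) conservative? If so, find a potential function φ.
No, ∇×F = (x*(2*y - 3*sin(x*y)), 3*y*sin(x*y), -2*y*z + cos(x) - 5*cos(y) - 3*exp(-x)) ≠ 0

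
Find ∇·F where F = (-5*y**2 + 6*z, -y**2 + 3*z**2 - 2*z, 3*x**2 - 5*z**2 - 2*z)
-2*y - 10*z - 2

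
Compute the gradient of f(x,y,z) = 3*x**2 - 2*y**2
(6*x, -4*y, 0)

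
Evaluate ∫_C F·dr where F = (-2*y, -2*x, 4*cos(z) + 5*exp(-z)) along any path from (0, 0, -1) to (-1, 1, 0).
-3 + 4*sin(1) + 5*E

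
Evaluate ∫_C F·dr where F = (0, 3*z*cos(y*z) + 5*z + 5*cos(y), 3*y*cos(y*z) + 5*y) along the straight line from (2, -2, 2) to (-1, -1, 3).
-5*sin(1) + 3*sin(4) - 3*sin(3) + 5*sin(2) + 5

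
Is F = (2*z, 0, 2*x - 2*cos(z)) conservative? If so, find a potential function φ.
Yes, F is conservative. φ = 2*x*z - 2*sin(z)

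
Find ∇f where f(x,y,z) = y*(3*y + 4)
(0, 6*y + 4, 0)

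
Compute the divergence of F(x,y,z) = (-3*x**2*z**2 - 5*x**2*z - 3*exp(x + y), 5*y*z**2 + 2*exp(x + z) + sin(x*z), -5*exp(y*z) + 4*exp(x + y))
-6*x*z**2 - 10*x*z - 5*y*exp(y*z) + 5*z**2 - 3*exp(x + y)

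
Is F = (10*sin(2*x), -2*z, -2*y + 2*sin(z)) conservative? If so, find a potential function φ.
Yes, F is conservative. φ = -2*y*z - 5*cos(2*x) - 2*cos(z)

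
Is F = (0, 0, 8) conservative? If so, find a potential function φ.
Yes, F is conservative. φ = 8*z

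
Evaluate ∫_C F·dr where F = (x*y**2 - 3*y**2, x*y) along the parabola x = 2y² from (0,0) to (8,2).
136/3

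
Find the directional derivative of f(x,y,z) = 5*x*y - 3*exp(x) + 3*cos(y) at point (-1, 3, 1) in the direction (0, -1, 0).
3*sin(3) + 5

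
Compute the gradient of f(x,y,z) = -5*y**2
(0, -10*y, 0)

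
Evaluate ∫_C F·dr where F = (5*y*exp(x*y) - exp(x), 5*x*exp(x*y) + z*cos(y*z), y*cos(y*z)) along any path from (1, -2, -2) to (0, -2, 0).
-5*exp(-2) - sin(4) + E + 4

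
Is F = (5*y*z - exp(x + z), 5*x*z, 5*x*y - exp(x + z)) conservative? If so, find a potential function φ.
Yes, F is conservative. φ = 5*x*y*z - exp(x + z)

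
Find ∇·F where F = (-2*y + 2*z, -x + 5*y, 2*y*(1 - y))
5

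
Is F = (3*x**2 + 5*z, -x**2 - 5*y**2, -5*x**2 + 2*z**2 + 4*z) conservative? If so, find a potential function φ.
No, ∇×F = (0, 10*x + 5, -2*x) ≠ 0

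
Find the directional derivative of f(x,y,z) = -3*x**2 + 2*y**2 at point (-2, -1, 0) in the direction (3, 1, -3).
32*sqrt(19)/19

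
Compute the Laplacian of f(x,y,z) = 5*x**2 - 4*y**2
2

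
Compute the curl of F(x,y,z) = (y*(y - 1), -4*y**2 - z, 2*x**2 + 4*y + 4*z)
(5, -4*x, 1 - 2*y)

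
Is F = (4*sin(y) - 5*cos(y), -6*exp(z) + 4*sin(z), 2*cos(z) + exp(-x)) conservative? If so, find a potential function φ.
No, ∇×F = (6*exp(z) - 4*cos(z), exp(-x), -5*sin(y) - 4*cos(y)) ≠ 0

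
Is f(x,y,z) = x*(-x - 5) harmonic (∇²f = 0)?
No, ∇²f = -2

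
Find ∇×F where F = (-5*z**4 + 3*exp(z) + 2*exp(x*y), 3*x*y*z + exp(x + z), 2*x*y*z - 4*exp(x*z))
(-3*x*y + 2*x*z - exp(x + z), -2*y*z - 20*z**3 + 4*z*exp(x*z) + 3*exp(z), -2*x*exp(x*y) + 3*y*z + exp(x + z))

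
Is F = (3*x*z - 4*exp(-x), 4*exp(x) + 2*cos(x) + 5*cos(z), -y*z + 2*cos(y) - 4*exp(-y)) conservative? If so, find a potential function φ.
No, ∇×F = (-z - 2*sin(y) + 5*sin(z) + 4*exp(-y), 3*x, 4*exp(x) - 2*sin(x)) ≠ 0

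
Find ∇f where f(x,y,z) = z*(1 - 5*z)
(0, 0, 1 - 10*z)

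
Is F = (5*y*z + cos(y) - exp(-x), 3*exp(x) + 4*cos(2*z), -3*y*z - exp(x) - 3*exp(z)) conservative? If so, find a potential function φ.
No, ∇×F = (-3*z + 8*sin(2*z), 5*y + exp(x), -5*z + 3*exp(x) + sin(y)) ≠ 0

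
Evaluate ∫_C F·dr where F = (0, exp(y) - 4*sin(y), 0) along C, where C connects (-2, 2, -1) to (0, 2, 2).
0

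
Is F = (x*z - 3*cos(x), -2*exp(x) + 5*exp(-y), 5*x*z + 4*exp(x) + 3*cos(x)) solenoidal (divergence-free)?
No, ∇·F = 5*x + z + 3*sin(x) - 5*exp(-y)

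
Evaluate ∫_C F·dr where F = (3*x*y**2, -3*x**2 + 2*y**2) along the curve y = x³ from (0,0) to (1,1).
-91/120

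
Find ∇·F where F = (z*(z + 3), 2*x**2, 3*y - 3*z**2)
-6*z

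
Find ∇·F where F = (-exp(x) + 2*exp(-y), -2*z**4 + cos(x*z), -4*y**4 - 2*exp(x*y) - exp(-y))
-exp(x)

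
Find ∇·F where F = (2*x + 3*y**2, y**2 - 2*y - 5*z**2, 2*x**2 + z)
2*y + 1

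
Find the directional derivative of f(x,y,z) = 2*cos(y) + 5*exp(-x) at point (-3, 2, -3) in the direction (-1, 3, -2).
sqrt(14)*(-6*sin(2) + 5*exp(3))/14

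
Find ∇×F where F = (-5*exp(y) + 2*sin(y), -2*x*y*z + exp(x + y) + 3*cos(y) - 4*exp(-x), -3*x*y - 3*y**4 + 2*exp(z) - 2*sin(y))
(2*x*y - 3*x - 12*y**3 - 2*cos(y), 3*y, -2*y*z + 5*exp(y) + exp(x + y) - 2*cos(y) + 4*exp(-x))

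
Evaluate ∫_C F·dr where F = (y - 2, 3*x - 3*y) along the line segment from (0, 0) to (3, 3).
-3/2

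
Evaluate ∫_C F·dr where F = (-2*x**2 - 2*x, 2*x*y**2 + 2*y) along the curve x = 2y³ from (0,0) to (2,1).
-23/3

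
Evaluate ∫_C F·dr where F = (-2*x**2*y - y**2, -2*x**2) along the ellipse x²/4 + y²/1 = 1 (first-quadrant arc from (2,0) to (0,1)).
-4 + pi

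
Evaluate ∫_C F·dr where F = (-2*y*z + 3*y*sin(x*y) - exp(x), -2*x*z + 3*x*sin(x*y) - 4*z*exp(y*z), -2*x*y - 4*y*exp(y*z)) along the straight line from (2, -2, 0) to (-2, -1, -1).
-4*E + 3*cos(4) - exp(-2) - 3*cos(2) + exp(2) + 8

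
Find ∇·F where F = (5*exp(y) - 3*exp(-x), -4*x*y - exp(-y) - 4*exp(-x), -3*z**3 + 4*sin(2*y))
-4*x - 9*z**2 + exp(-y) + 3*exp(-x)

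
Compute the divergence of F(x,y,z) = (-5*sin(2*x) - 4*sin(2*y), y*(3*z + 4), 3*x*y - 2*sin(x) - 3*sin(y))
3*z - 10*cos(2*x) + 4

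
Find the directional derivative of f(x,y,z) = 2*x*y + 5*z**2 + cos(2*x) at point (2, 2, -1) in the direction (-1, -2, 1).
sqrt(6)*(-11 + sin(4))/3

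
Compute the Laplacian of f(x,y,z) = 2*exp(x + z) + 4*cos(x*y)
-4*x**2*cos(x*y) - 4*y**2*cos(x*y) + 4*exp(x + z)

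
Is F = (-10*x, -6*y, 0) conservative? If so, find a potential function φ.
Yes, F is conservative. φ = -5*x**2 - 3*y**2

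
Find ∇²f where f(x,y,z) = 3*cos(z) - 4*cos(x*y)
4*x**2*cos(x*y) + 4*y**2*cos(x*y) - 3*cos(z)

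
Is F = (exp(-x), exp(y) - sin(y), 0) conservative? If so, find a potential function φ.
Yes, F is conservative. φ = exp(y) + cos(y) - exp(-x)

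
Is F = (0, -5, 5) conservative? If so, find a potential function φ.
Yes, F is conservative. φ = -5*y + 5*z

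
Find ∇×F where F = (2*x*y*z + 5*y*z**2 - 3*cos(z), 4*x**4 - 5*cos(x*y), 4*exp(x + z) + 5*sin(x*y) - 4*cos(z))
(5*x*cos(x*y), 2*x*y + 10*y*z - 5*y*cos(x*y) - 4*exp(x + z) + 3*sin(z), 16*x**3 - 2*x*z + 5*y*sin(x*y) - 5*z**2)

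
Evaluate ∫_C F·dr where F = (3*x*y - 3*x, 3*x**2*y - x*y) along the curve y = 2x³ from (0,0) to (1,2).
87/35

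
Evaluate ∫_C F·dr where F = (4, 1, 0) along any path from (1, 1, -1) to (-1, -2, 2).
-11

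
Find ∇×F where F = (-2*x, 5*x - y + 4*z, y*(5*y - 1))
(10*y - 5, 0, 5)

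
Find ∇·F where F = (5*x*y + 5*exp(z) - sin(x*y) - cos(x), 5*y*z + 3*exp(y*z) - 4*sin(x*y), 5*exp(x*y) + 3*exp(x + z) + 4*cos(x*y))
-4*x*cos(x*y) - y*cos(x*y) + 5*y + 3*z*exp(y*z) + 5*z + 3*exp(x + z) + sin(x)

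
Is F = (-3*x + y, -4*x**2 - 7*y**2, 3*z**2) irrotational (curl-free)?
No, ∇×F = (0, 0, -8*x - 1)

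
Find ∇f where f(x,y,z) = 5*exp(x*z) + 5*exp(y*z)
(5*z*exp(x*z), 5*z*exp(y*z), 5*x*exp(x*z) + 5*y*exp(y*z))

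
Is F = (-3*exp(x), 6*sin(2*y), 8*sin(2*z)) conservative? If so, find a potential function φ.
Yes, F is conservative. φ = -3*exp(x) - 3*cos(2*y) - 4*cos(2*z)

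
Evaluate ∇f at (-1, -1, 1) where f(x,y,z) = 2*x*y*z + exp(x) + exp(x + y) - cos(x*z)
(-2 - sin(1) + exp(-2) + exp(-1), -2 + exp(-2), sin(1) + 2)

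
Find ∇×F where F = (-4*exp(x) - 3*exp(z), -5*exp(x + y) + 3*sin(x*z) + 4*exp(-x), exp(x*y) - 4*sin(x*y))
(x*(exp(x*y) - 4*cos(x*y) - 3*cos(x*z)), -y*exp(x*y) + 4*y*cos(x*y) - 3*exp(z), 3*z*cos(x*z) - 5*exp(x + y) - 4*exp(-x))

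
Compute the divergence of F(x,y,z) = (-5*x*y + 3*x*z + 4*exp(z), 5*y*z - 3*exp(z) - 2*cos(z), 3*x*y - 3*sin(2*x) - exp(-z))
-5*y + 8*z + exp(-z)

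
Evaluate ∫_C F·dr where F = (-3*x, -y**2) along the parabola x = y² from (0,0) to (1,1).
-11/6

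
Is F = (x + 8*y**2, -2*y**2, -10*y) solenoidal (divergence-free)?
No, ∇·F = 1 - 4*y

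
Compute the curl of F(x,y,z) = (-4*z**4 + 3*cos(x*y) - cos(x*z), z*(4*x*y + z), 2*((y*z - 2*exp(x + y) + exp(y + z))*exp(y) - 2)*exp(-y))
(-4*x*y - 4*exp(x + y) + 2*exp(y + z) + 4*exp(-y), x*sin(x*z) - 16*z**3 + 4*exp(x + y), 3*x*sin(x*y) + 4*y*z)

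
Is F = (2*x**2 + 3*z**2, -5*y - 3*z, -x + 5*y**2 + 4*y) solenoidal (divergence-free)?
No, ∇·F = 4*x - 5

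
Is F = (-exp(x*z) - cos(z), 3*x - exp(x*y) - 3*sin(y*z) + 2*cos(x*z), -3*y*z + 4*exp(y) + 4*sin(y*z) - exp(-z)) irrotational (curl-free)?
No, ∇×F = (2*x*sin(x*z) + 3*y*cos(y*z) + 4*z*cos(y*z) - 3*z + 4*exp(y), -x*exp(x*z) + sin(z), -y*exp(x*y) - 2*z*sin(x*z) + 3)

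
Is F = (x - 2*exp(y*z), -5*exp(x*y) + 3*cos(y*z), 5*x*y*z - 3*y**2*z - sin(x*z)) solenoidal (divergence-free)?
No, ∇·F = 5*x*y - 5*x*exp(x*y) - x*cos(x*z) - 3*y**2 - 3*z*sin(y*z) + 1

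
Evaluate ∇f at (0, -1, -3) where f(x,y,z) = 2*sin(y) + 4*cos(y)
(0, 2*cos(1) + 4*sin(1), 0)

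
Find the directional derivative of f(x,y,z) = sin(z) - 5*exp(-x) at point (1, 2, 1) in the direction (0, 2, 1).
sqrt(5)*cos(1)/5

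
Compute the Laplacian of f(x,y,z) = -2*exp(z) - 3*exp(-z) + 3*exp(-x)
-2*exp(z) - 3*exp(-z) + 3*exp(-x)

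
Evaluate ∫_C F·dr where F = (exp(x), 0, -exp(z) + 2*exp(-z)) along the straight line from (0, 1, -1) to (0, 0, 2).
((2 - E)*exp(3) - 2 + E)*exp(-2)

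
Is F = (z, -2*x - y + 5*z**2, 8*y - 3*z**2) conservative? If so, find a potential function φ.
No, ∇×F = (8 - 10*z, 1, -2) ≠ 0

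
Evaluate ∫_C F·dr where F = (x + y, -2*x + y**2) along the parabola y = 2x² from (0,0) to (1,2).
7/6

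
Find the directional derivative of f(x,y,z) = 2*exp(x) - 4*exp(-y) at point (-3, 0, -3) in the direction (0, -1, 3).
-2*sqrt(10)/5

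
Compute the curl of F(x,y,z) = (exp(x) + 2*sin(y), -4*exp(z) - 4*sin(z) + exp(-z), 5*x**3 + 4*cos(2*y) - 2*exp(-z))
(4*exp(z) - 8*sin(2*y) + 4*cos(z) + exp(-z), -15*x**2, -2*cos(y))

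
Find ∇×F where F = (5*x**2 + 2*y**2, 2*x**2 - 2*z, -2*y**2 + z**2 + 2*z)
(2 - 4*y, 0, 4*x - 4*y)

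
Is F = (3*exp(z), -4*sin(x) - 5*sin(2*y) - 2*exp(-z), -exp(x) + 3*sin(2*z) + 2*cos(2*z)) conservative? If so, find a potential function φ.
No, ∇×F = (-2*exp(-z), exp(x) + 3*exp(z), -4*cos(x)) ≠ 0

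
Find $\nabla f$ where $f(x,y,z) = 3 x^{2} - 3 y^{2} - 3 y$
(6*x, -6*y - 3, 0)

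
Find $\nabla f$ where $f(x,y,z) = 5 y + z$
(0, 5, 1)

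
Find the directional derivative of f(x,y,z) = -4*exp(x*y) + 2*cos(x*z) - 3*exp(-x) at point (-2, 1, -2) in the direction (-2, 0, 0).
-3*exp(2) + 4*exp(-2) - 4*sin(4)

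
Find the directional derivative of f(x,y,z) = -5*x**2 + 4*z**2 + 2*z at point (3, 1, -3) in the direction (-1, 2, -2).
74/3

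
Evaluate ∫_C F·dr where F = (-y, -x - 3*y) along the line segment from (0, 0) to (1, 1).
-5/2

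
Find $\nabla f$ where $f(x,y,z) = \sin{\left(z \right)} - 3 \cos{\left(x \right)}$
(3*sin(x), 0, cos(z))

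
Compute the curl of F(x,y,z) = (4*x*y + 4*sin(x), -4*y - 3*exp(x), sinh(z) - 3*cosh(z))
(0, 0, -4*x - 3*exp(x))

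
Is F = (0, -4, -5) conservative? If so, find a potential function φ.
Yes, F is conservative. φ = -4*y - 5*z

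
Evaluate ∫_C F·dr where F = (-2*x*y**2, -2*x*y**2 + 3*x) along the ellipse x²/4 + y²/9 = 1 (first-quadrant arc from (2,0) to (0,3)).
18 - 9*pi/4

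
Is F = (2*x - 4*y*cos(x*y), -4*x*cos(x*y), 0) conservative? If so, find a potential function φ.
Yes, F is conservative. φ = x**2 - 4*sin(x*y)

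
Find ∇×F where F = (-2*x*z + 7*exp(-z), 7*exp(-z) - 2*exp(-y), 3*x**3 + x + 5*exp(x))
(7*exp(-z), -9*x**2 - 2*x - 5*exp(x) - 1 - 7*exp(-z), 0)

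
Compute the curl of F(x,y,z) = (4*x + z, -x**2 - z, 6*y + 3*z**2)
(7, 1, -2*x)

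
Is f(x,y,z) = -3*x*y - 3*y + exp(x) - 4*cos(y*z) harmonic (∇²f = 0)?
No, ∇²f = 4*y**2*cos(y*z) + 4*z**2*cos(y*z) + exp(x)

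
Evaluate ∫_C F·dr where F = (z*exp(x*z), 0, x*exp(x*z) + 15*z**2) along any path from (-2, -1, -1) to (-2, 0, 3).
-exp(2) + exp(-6) + 140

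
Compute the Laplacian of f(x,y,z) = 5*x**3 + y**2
30*x + 2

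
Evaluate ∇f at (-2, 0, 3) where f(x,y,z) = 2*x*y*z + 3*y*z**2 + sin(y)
(0, 16, 0)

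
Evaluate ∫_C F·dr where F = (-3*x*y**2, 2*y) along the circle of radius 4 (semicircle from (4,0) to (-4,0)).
0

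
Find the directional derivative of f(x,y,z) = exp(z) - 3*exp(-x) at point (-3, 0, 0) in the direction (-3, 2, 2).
sqrt(17)*(2 - 9*exp(3))/17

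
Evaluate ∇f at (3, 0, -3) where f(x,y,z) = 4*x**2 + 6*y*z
(24, -18, 0)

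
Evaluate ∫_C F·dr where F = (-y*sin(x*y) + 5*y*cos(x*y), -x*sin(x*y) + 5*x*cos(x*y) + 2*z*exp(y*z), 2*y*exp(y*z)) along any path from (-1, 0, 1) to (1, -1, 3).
-5*sin(1) - 3 + 2*exp(-3) + cos(1)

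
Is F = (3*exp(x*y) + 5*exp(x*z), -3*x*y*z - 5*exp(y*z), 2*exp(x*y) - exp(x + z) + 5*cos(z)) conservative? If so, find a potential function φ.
No, ∇×F = (3*x*y + 2*x*exp(x*y) + 5*y*exp(y*z), 5*x*exp(x*z) - 2*y*exp(x*y) + exp(x + z), -3*x*exp(x*y) - 3*y*z) ≠ 0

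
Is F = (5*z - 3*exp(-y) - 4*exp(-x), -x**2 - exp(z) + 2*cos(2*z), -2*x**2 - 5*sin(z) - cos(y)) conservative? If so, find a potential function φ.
No, ∇×F = (exp(z) + sin(y) + 4*sin(2*z), 4*x + 5, -2*x - 3*exp(-y)) ≠ 0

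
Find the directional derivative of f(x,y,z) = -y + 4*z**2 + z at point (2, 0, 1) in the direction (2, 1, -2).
-19/3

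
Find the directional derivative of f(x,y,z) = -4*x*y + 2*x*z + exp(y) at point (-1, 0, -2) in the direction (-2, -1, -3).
9*sqrt(14)/14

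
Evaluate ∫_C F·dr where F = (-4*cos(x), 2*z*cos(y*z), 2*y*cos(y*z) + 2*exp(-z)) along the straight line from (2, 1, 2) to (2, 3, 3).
-2*sin(2) - 2*exp(-3) + 2*exp(-2) + 2*sin(9)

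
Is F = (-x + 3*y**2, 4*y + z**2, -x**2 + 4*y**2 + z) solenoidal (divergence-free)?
No, ∇·F = 4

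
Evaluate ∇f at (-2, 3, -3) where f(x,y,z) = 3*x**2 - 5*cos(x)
(-12 - 5*sin(2), 0, 0)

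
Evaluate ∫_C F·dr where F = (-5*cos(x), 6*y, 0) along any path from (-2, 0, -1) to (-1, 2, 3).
-5*sin(2) + 5*sin(1) + 12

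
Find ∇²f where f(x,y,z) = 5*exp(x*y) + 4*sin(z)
5*x**2*exp(x*y) + 5*y**2*exp(x*y) - 4*sin(z)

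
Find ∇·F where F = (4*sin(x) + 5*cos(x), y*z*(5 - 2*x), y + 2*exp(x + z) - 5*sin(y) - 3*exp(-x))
-z*(2*x - 5) + 2*exp(x + z) - 5*sin(x) + 4*cos(x)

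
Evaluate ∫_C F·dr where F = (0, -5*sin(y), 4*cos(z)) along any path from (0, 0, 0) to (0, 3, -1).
-5 + 5*cos(3) - 4*sin(1)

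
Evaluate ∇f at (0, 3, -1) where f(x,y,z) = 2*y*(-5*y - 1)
(0, -62, 0)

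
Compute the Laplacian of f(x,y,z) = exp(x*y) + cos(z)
x**2*exp(x*y) + y**2*exp(x*y) - cos(z)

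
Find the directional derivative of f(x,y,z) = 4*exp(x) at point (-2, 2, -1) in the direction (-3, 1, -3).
-12*sqrt(19)*exp(-2)/19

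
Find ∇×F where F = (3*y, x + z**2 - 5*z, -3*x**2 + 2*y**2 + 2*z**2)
(4*y - 2*z + 5, 6*x, -2)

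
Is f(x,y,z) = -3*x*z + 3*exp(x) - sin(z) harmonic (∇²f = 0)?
No, ∇²f = 3*exp(x) + sin(z)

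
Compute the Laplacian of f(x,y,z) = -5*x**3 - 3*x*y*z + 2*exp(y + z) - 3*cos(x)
-30*x + 4*exp(y + z) + 3*cos(x)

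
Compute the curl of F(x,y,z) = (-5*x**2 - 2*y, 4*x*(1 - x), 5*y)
(5, 0, 6 - 8*x)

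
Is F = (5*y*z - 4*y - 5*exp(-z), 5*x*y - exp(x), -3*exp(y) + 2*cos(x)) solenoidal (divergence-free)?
No, ∇·F = 5*x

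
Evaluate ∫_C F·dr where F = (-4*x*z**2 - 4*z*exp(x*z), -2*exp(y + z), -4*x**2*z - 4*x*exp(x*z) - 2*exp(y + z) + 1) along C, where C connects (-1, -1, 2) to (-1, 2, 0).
-2*exp(2) + 4*exp(-2) + 2 + 2*E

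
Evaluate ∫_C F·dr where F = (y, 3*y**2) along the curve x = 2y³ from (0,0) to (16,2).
32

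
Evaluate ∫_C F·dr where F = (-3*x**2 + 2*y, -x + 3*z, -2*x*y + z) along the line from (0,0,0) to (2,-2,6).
6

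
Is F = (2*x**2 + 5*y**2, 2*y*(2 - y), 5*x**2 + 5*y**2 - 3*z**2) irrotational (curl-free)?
No, ∇×F = (10*y, -10*x, -10*y)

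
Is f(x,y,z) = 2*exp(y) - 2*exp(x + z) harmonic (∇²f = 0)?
No, ∇²f = 2*exp(y) - 4*exp(x + z)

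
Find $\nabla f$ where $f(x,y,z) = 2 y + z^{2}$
(0, 2, 2*z)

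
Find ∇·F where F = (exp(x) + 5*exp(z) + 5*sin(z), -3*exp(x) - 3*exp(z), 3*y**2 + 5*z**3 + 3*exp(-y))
15*z**2 + exp(x)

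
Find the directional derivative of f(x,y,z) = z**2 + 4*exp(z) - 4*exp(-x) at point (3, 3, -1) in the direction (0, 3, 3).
sqrt(2)*(2 - E)*exp(-1)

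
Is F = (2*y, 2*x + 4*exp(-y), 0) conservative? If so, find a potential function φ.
Yes, F is conservative. φ = 2*x*y - 4*exp(-y)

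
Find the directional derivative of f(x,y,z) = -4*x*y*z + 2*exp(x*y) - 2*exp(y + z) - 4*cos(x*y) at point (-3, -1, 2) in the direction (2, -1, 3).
sqrt(14)*(-22 - 2*E + 2*sin(3) + exp(3))/7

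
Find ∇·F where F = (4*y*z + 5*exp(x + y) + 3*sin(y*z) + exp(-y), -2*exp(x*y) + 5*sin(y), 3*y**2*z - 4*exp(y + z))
-2*x*exp(x*y) + 3*y**2 + 5*exp(x + y) - 4*exp(y + z) + 5*cos(y)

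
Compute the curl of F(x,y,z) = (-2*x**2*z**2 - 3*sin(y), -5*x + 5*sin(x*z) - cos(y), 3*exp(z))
(-5*x*cos(x*z), -4*x**2*z, 5*z*cos(x*z) + 3*cos(y) - 5)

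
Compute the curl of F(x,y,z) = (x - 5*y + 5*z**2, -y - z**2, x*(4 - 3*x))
(2*z, 6*x + 10*z - 4, 5)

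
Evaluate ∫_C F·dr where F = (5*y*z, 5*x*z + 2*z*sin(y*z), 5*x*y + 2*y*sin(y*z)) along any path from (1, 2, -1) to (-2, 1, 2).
-10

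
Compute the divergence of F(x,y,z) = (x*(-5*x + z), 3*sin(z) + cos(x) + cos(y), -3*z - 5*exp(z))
-10*x + z - 5*exp(z) - sin(y) - 3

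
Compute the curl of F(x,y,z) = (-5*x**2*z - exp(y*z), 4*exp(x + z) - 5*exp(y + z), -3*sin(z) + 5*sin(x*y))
(5*x*cos(x*y) - 4*exp(x + z) + 5*exp(y + z), -5*x**2 - y*exp(y*z) - 5*y*cos(x*y), z*exp(y*z) + 4*exp(x + z))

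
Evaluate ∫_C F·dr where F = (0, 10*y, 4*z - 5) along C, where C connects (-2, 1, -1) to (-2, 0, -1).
-5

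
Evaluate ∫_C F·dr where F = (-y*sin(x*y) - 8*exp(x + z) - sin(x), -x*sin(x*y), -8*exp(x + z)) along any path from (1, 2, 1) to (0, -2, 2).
-cos(1) - cos(2) + 2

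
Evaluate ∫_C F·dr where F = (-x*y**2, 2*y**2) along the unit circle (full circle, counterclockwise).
0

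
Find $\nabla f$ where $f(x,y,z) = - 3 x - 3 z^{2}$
(-3, 0, -6*z)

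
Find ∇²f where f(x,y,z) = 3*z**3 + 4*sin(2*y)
18*z - 16*sin(2*y)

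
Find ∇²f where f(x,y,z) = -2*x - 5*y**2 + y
-10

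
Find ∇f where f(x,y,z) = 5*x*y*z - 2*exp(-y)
(5*y*z, 5*x*z + 2*exp(-y), 5*x*y)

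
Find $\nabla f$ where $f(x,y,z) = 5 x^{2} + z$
(10*x, 0, 1)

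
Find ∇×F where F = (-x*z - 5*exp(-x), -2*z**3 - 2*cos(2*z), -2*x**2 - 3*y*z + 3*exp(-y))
(6*z**2 - 3*z - 4*sin(2*z) - 3*exp(-y), 3*x, 0)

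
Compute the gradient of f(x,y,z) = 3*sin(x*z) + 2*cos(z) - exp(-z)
(3*z*cos(x*z), 0, 3*x*cos(x*z) - 2*sin(z) + exp(-z))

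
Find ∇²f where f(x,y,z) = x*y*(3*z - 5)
0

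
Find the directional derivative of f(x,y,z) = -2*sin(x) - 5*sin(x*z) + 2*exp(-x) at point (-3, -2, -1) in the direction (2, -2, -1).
-4*exp(3)/3 - 3*cos(3)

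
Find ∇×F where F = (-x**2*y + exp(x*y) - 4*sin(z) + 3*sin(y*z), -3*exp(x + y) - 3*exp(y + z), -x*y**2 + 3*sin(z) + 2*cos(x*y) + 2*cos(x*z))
(-2*x*y - 2*x*sin(x*y) + 3*exp(y + z), y**2 + 2*y*sin(x*y) + 3*y*cos(y*z) + 2*z*sin(x*z) - 4*cos(z), x**2 - x*exp(x*y) - 3*z*cos(y*z) - 3*exp(x + y))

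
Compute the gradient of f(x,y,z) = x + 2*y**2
(1, 4*y, 0)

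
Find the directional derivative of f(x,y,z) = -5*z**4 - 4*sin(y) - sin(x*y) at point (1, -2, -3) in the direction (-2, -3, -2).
sqrt(17)*(-1080 + 11*cos(2))/17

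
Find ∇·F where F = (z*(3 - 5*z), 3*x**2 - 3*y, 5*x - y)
-3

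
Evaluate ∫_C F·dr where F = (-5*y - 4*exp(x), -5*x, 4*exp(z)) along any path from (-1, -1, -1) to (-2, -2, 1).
-15 - 4*exp(-2) + 4*E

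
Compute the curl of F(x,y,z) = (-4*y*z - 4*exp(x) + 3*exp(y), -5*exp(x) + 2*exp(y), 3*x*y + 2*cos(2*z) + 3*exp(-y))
(3*x - 3*exp(-y), -7*y, 4*z - 5*exp(x) - 3*exp(y))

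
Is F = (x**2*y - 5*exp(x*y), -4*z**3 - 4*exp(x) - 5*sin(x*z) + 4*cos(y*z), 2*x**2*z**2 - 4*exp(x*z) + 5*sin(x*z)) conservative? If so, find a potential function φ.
No, ∇×F = (5*x*cos(x*z) + 4*y*sin(y*z) + 12*z**2, z*(-4*x*z + 4*exp(x*z) - 5*cos(x*z)), -x**2 + 5*x*exp(x*y) - 5*z*cos(x*z) - 4*exp(x)) ≠ 0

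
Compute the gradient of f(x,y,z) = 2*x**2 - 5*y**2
(4*x, -10*y, 0)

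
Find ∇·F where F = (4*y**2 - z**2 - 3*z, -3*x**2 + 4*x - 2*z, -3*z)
-3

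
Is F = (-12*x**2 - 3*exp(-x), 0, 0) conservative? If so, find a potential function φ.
Yes, F is conservative. φ = -4*x**3 + 3*exp(-x)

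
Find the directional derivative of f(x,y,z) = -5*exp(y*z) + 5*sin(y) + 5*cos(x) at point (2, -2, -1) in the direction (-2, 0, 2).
5*sqrt(2)*(sin(2) + 2*exp(2))/2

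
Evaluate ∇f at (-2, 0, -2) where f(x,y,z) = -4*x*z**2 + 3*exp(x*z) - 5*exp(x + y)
(-6*exp(4) - 16 - 5*exp(-2), -5*exp(-2), -6*exp(4) - 32)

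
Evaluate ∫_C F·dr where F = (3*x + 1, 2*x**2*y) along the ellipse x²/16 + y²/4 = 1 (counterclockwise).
0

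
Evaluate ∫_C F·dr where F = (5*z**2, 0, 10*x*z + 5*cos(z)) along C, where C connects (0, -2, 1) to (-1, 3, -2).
-20 - 5*sin(2) - 5*sin(1)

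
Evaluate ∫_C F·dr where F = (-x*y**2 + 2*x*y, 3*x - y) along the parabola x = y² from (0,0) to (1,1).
29/30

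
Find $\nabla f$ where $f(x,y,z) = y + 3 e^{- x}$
(-3*exp(-x), 1, 0)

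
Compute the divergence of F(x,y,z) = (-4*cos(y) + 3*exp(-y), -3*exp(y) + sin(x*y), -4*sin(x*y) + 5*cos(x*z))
-5*x*sin(x*z) + x*cos(x*y) - 3*exp(y)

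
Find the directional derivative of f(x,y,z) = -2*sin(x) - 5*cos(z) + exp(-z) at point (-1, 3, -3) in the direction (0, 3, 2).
-2*sqrt(13)*(5*sin(3) + exp(3))/13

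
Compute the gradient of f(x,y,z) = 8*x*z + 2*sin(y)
(8*z, 2*cos(y), 8*x)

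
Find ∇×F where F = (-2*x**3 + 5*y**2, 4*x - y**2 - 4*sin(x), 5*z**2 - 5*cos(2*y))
(10*sin(2*y), 0, -10*y - 4*cos(x) + 4)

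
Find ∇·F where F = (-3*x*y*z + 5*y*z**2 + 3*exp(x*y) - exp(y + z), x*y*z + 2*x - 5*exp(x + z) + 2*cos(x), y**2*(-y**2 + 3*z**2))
x*z + 6*y**2*z - 3*y*z + 3*y*exp(x*y)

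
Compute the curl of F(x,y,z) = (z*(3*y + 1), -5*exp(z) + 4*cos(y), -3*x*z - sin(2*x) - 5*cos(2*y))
(5*exp(z) + 10*sin(2*y), 3*y + 3*z + 2*cos(2*x) + 1, -3*z)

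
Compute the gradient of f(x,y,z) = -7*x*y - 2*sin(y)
(-7*y, -7*x - 2*cos(y), 0)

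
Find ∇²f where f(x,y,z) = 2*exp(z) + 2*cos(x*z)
-2*x**2*cos(x*z) - 2*z**2*cos(x*z) + 2*exp(z)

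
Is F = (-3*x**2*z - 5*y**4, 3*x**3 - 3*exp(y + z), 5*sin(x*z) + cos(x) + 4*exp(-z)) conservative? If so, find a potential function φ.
No, ∇×F = (3*exp(y + z), -3*x**2 - 5*z*cos(x*z) + sin(x), 9*x**2 + 20*y**3) ≠ 0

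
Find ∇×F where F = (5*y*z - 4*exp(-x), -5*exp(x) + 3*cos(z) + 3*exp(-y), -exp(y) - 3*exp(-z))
(-exp(y) + 3*sin(z), 5*y, -5*z - 5*exp(x))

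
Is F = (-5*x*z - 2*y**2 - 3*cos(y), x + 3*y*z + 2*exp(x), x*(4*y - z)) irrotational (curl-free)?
No, ∇×F = (4*x - 3*y, -5*x - 4*y + z, 4*y + 2*exp(x) - 3*sin(y) + 1)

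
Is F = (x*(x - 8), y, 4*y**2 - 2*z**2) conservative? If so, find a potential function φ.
No, ∇×F = (8*y, 0, 0) ≠ 0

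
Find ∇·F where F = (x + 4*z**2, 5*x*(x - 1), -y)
1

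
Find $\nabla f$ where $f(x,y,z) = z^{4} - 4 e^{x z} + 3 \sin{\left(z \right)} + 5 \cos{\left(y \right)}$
(-4*z*exp(x*z), -5*sin(y), -4*x*exp(x*z) + 4*z**3 + 3*cos(z))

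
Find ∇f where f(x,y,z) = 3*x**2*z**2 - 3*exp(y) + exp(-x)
(6*x*z**2 - exp(-x), -3*exp(y), 6*x**2*z)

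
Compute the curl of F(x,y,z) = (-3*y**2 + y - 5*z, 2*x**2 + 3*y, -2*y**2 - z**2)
(-4*y, -5, 4*x + 6*y - 1)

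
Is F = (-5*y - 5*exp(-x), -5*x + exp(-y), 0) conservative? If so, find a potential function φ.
Yes, F is conservative. φ = -5*x*y - exp(-y) + 5*exp(-x)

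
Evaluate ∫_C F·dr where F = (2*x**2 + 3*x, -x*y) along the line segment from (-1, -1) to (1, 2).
-1/6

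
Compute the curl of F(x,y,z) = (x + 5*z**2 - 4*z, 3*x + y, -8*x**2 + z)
(0, 16*x + 10*z - 4, 3)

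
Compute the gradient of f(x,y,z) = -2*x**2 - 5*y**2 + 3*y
(-4*x, 3 - 10*y, 0)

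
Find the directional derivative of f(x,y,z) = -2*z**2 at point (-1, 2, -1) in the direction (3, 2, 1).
2*sqrt(14)/7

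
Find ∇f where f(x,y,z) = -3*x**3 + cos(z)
(-9*x**2, 0, -sin(z))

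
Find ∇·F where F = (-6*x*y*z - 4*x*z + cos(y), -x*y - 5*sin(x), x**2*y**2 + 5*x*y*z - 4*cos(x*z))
5*x*y + 4*x*sin(x*z) - x - 6*y*z - 4*z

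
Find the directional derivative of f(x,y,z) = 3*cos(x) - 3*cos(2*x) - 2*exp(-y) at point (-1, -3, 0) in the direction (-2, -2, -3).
2*sqrt(17)*(-2*exp(3) - 3*sin(1) + 6*sin(2))/17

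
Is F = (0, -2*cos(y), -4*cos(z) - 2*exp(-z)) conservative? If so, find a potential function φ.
Yes, F is conservative. φ = -2*sin(y) - 4*sin(z) + 2*exp(-z)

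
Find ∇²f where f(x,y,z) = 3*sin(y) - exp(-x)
-3*sin(y) - exp(-x)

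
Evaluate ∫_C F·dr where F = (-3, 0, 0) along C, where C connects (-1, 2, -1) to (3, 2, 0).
-12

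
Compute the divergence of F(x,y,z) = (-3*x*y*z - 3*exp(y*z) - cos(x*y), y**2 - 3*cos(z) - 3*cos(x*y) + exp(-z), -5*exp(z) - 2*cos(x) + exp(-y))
3*x*sin(x*y) - 3*y*z + y*sin(x*y) + 2*y - 5*exp(z)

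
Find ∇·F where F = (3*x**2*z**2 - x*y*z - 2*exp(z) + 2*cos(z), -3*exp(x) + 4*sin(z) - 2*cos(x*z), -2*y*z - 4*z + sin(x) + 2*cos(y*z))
6*x*z**2 - y*z - 2*y*sin(y*z) - 2*y - 4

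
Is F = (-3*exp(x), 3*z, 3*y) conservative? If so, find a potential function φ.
Yes, F is conservative. φ = 3*y*z - 3*exp(x)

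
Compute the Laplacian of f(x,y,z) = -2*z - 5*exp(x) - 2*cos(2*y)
-5*exp(x) + 8*cos(2*y)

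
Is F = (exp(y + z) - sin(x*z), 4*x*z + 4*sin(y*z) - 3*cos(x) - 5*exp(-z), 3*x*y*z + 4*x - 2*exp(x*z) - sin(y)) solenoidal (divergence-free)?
No, ∇·F = 3*x*y - 2*x*exp(x*z) - z*cos(x*z) + 4*z*cos(y*z)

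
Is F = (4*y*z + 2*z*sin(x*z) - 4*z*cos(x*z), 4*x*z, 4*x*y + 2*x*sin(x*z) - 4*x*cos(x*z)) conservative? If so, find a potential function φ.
Yes, F is conservative. φ = 4*x*y*z - 4*sin(x*z) - 2*cos(x*z)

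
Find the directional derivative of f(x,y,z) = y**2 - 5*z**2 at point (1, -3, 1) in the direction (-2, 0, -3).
30*sqrt(13)/13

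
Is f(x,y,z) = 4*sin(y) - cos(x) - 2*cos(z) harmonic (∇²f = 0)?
No, ∇²f = -4*sin(y) + cos(x) + 2*cos(z)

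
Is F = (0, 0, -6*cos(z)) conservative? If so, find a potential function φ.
Yes, F is conservative. φ = -6*sin(z)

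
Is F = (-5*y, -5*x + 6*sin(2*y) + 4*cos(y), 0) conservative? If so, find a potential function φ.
Yes, F is conservative. φ = -5*x*y + 4*sin(y) - 3*cos(2*y)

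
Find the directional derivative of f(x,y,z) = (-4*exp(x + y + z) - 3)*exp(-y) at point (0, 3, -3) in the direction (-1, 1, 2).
-sqrt(6)*exp(-3)/6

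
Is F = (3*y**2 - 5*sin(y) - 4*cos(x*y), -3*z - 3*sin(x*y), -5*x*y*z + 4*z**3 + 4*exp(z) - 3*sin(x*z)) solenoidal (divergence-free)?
No, ∇·F = -5*x*y - 3*x*cos(x*y) - 3*x*cos(x*z) + 4*y*sin(x*y) + 12*z**2 + 4*exp(z)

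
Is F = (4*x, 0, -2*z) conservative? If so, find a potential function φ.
Yes, F is conservative. φ = 2*x**2 - z**2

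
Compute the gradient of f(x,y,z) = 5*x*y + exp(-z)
(5*y, 5*x, -exp(-z))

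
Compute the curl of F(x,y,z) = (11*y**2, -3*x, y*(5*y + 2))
(10*y + 2, 0, -22*y - 3)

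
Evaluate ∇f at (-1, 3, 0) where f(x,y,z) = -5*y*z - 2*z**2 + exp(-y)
(0, -exp(-3), -15)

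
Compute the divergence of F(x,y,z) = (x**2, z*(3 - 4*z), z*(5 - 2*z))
2*x - 4*z + 5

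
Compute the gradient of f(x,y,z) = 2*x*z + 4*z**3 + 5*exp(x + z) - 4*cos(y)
(2*z + 5*exp(x + z), 4*sin(y), 2*x + 12*z**2 + 5*exp(x + z))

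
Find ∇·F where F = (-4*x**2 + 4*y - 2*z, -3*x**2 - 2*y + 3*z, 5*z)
3 - 8*x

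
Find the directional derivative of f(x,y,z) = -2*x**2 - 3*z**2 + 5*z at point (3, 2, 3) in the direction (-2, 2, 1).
11/3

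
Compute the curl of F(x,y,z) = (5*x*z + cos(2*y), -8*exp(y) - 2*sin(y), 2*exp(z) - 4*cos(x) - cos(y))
(sin(y), 5*x - 4*sin(x), 2*sin(2*y))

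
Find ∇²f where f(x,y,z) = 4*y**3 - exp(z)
24*y - exp(z)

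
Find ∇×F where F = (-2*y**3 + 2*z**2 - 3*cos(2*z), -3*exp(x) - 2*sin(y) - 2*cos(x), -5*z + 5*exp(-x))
(0, 4*z + 6*sin(2*z) + 5*exp(-x), 6*y**2 - 3*exp(x) + 2*sin(x))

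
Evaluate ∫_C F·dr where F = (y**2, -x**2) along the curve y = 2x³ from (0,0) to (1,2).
-22/35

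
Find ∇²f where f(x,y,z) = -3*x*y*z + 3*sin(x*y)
-3*(x**2 + y**2)*sin(x*y)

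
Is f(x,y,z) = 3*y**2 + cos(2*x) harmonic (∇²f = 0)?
No, ∇²f = 6 - 4*cos(2*x)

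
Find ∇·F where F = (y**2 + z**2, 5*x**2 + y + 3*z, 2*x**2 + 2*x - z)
0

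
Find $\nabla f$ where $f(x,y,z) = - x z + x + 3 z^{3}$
(1 - z, 0, -x + 9*z**2)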